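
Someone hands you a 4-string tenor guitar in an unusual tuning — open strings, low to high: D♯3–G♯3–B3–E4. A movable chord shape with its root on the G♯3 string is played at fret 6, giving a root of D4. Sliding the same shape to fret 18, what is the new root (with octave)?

D5

Moving from fret 6 to fret 18 shifts the root by 12 semitones.
D4 up 12 semitones is D5.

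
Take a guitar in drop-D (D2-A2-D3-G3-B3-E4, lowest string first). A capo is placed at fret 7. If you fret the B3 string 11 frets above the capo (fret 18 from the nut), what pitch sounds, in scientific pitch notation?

The capo raises the open B3 by 7 semitones to F♯4; fretting 11 more gives B3 + 7 + 11 = B3 + 18 semitones = F5.

F5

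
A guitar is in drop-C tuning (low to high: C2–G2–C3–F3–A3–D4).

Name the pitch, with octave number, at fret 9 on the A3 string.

The open A3 string plus 9 semitones: A–A#–B–C–C#–D–D#–E–F–F#.
The walk passes from B into C once, so the octave number goes from 3 to 4.
(Equivalently spelled G♭4.)

F♯4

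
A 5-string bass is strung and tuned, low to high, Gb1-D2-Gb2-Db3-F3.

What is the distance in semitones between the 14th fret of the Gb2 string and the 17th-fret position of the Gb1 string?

9 semitones

Gb2 at fret 14 → Ab3 (MIDI 56); Gb1 at fret 17 → B2 (MIDI 47).
56 − 47 = 9, so the two pitches are 9 semitones apart, with Ab3 the higher.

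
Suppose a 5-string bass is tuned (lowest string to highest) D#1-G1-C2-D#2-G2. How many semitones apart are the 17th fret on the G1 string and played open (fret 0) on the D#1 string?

G1 at fret 17 → C3 (MIDI 48); D#1 at fret 0 → D#1 (MIDI 27).
48 − 27 = 21, so the two pitches are 21 semitones apart, with C3 the higher.

21 semitones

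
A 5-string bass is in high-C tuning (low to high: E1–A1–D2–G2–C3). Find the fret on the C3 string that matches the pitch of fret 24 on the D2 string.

14

D2 at fret 24 is D2 + 24 semitones = D4.
The open C3 string is 10 semitones above the open D2, so the same pitch on the C3 string lies at fret 24 − 10 = 14.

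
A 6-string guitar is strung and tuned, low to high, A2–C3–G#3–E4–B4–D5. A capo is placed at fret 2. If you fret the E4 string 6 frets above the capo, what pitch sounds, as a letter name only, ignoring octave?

The capo raises the open E4 by 2 semitones to F#4; fretting 6 more gives E4 + 2 + 6 = E4 + 8 semitones, landing on C.

C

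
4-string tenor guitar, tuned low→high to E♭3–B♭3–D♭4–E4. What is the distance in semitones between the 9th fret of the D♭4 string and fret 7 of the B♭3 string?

5 semitones

D♭4 at fret 9 → B♭4 (MIDI 70); B♭3 at fret 7 → F4 (MIDI 65).
70 − 65 = 5, so the two pitches are 5 semitones apart, with B♭4 the higher.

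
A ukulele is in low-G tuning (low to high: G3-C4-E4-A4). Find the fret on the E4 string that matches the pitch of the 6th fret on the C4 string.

C4 at fret 6 is C4 + 6 semitones = F#4.
The open E4 string is 4 semitones above the open C4, so the same pitch on the E4 string lies at fret 6 − 4 = 2.

2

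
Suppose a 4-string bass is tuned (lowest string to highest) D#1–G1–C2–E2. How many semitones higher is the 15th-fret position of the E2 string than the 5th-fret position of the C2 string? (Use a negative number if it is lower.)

E2 at fret 15 → G3 (MIDI 55); C2 at fret 5 → F2 (MIDI 41).
55 − 41 = 14, so the two pitches are 14 semitones apart.

14 semitones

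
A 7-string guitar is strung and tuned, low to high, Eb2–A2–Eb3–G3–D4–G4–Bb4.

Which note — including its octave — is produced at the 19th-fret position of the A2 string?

The open A2 string plus 19 semitones: A–Bb–B–C–…–D–Eb–E.
The walk passes from B into C 2 times, so the octave number goes from 2 to 4.

E4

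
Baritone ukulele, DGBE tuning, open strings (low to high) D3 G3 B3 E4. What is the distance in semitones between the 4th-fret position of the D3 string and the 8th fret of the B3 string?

D3 at fret 4 → F♯3 (MIDI 54); B3 at fret 8 → G4 (MIDI 67).
54 − 67 = -13, so the two pitches are 13 semitones apart, with G4 the higher.

13 semitones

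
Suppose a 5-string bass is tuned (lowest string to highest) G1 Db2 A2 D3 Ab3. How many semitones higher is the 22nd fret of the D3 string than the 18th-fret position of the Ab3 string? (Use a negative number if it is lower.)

-2 semitones

D3 at fret 22 → C5 (MIDI 72); Ab3 at fret 18 → D5 (MIDI 74).
72 − 74 = -2, so the two pitches are 2 semitones apart.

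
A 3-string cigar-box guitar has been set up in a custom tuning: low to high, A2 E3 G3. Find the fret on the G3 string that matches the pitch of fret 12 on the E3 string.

Fret 12 on E3 is MIDI 52 + 12 = 64 (E4). On the G3 string (open MIDI 55), that pitch is 64 − 55 = fret 9.

9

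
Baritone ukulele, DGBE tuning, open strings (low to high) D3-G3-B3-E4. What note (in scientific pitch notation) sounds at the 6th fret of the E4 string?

A#4

E4 is MIDI 64. Adding 6 gives 70, which is A#4.
(Equivalently spelled Bb4.)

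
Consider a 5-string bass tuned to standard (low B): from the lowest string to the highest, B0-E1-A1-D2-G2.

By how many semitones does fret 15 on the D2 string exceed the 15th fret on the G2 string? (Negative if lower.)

D2 at fret 15 → F3 (MIDI 53); G2 at fret 15 → A#3 (MIDI 58).
53 − 58 = -5, so the two pitches are 5 semitones apart.

-5 semitones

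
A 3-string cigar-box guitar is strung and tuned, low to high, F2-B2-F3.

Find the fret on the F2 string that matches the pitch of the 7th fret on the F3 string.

19

F3 at fret 7 is F3 + 7 semitones = C4.
The open F2 string is 12 semitones below the open F3, so the same pitch on the F2 string lies at fret 7 + 12 = 19.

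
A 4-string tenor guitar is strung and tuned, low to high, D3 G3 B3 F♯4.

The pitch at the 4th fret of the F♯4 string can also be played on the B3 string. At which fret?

F♯4 at fret 4 is F♯4 + 4 semitones = A♯4.
The open B3 string is 7 semitones below the open F♯4, so the same pitch on the B3 string lies at fret 4 + 7 = 11.

11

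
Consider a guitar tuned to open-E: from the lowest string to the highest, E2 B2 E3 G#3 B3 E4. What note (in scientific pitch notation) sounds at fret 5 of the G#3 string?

Each fret is one semitone, so G#3 + 5 = C#4.
(Equivalently spelled Db4.)

C#4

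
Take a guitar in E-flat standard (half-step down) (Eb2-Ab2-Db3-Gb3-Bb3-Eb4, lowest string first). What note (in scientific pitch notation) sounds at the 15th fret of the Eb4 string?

Gb5

Eb4 is MIDI 63. Adding 15 gives 78, which is Gb5.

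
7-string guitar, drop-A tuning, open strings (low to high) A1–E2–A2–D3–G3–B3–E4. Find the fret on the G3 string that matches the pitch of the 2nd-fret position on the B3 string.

Fret 2 on B3 is MIDI 59 + 2 = 61 (C♯4). On the G3 string (open MIDI 55), that pitch is 61 − 55 = fret 6.

6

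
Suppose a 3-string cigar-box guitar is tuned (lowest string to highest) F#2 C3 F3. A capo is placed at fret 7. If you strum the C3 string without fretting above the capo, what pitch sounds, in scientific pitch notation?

The capo raises the open C3 by 7 semitones to G3; fretting 0 more gives C3 + 7 + 0 = C3 + 7 semitones = G3.

G3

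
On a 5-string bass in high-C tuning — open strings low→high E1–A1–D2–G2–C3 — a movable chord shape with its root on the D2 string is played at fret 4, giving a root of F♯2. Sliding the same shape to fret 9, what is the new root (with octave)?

Moving from fret 4 to fret 9 shifts the root by 5 semitones.
F♯2 up 5 semitones is B2.

B2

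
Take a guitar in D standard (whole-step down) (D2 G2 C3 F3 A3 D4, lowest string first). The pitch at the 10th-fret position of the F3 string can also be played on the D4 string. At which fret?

1

Fret 10 on F3 is MIDI 53 + 10 = 63 (D#4). On the D4 string (open MIDI 62), that pitch is 63 − 62 = fret 1.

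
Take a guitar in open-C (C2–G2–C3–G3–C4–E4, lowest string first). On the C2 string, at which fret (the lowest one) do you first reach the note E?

4

From C2, count semitones up the chromatic scale until reaching E: C–C#–D–D#–E — 4 steps.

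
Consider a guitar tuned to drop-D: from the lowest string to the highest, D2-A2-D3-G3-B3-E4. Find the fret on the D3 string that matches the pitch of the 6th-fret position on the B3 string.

Fret 6 on B3 is MIDI 59 + 6 = 65 (F4). On the D3 string (open MIDI 50), that pitch is 65 − 50 = fret 15.

15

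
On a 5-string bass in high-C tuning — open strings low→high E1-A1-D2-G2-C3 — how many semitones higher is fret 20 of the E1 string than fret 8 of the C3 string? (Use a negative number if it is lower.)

-8 semitones

E1 at fret 20 → C3 (MIDI 48); C3 at fret 8 → G#3 (MIDI 56).
48 − 56 = -8, so the two pitches are 8 semitones apart.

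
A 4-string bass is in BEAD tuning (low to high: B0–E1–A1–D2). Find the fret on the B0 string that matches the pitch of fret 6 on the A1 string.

A1 at fret 6 is A1 + 6 semitones = D#2.
The open B0 string is 10 semitones below the open A1, so the same pitch on the B0 string lies at fret 6 + 10 = 16.

16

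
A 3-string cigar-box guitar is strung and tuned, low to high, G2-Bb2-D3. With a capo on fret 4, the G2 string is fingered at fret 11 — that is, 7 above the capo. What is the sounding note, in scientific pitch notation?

The capo raises the open G2 by 4 semitones to B2; fretting 7 more gives G2 + 4 + 7 = G2 + 11 semitones = Gb3.
(Also written F#.)

Gb3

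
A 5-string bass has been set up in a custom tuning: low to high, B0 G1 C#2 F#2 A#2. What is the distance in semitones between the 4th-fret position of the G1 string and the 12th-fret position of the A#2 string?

G1 at fret 4 → B1 (MIDI 35); A#2 at fret 12 → A#3 (MIDI 58).
35 − 58 = -23, so the two pitches are 23 semitones apart, with A#3 the higher.

23 semitones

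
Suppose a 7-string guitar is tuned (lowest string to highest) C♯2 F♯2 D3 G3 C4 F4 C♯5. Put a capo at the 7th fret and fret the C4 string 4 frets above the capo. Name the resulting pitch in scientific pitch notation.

B4

The capo raises the open C4 by 7 semitones to G4; fretting 4 more gives C4 + 7 + 4 = C4 + 11 semitones = B4.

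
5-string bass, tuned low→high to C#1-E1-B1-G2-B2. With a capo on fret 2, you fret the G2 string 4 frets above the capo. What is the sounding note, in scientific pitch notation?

The capo raises the open G2 by 2 semitones to A2; fretting 4 more gives G2 + 2 + 4 = G2 + 6 semitones = C#3.

C#3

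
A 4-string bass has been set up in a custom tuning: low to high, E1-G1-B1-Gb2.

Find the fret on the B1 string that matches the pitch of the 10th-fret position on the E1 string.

Fret 10 on E1 is MIDI 28 + 10 = 38 (D2). On the B1 string (open MIDI 35), that pitch is 38 − 35 = fret 3.

3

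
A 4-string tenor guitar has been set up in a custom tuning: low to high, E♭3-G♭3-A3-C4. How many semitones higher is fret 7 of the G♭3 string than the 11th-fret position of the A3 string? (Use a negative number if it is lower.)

G♭3 at fret 7 → D♭4 (MIDI 61); A3 at fret 11 → A♭4 (MIDI 68).
61 − 68 = -7, so the two pitches are 7 semitones apart.

-7 semitones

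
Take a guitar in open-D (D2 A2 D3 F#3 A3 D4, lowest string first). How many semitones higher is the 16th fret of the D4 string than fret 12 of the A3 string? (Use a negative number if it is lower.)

9 semitones

D4 at fret 16 → F#5 (MIDI 78); A3 at fret 12 → A4 (MIDI 69).
78 − 69 = 9, so the two pitches are 9 semitones apart.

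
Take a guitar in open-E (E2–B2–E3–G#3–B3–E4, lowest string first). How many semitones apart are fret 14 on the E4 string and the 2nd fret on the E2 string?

E4 at fret 14 → F#5 (MIDI 78); E2 at fret 2 → F#2 (MIDI 42).
78 − 42 = 36, so the two pitches are 36 semitones apart, with F#5 the higher.

36 semitones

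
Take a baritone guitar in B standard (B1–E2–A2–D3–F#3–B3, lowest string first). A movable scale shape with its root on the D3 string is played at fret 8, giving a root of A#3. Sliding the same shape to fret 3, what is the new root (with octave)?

Moving from fret 8 to fret 3 shifts the root by -5 semitones.
A#3 down 5 semitones is F3.

F3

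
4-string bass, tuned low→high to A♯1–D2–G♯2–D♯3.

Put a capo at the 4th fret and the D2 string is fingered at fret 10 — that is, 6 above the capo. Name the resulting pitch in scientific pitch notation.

The capo raises the open D2 by 4 semitones to F♯2; fretting 6 more gives D2 + 4 + 6 = D2 + 10 semitones = C3.

C3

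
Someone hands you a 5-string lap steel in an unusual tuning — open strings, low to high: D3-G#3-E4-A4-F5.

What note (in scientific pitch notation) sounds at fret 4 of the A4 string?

The open A4 string plus 4 semitones: A–A#–B–C–C#.
The walk passes from B into C once, so the octave number goes from 4 to 5.
(Equivalently spelled Db5.)

C#5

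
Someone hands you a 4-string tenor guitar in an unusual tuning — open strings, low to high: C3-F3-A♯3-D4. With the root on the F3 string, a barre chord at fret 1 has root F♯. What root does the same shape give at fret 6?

Moving from fret 1 to fret 6 shifts the root by 5 semitones.
F♯ up 5 semitones is B.

B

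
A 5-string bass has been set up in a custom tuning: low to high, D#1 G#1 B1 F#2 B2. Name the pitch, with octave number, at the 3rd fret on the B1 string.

D2

The open B1 string plus 3 semitones: B–C–C#–D.
The walk passes from B into C once, so the octave number goes from 1 to 2.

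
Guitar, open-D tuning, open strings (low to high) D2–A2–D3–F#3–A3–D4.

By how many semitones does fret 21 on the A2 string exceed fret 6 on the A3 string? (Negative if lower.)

A2 at fret 21 → F#4 (MIDI 66); A3 at fret 6 → D#4 (MIDI 63).
66 − 63 = 3, so the two pitches are 3 semitones apart.

3 semitones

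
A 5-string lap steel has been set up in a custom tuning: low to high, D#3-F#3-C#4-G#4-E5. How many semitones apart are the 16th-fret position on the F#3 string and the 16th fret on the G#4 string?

F#3 at fret 16 → A#4 (MIDI 70); G#4 at fret 16 → C6 (MIDI 84).
70 − 84 = -14, so the two pitches are 14 semitones apart, with C6 the higher.

14 semitones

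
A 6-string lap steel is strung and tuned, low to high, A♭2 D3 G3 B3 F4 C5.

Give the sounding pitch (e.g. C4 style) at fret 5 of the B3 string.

The open B3 string plus 5 semitones: B–C–Db–D–Eb–E.
The walk passes from B into C once, so the octave number goes from 3 to 4.

E4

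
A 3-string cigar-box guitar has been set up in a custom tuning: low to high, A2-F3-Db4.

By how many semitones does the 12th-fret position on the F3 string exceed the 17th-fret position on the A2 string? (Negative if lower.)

3 semitones

F3 at fret 12 → F4 (MIDI 65); A2 at fret 17 → D4 (MIDI 62).
65 − 62 = 3, so the two pitches are 3 semitones apart.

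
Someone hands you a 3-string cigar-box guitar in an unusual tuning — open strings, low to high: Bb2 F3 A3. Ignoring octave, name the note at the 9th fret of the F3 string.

F3 is MIDI 53. Adding 9 gives 62; 62 mod 12 = 2, i.e. D.

D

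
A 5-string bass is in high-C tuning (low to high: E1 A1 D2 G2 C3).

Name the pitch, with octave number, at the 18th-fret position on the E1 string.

The open E1 string plus 18 semitones: E–F–F#–G–…–G#–A–A#.
The walk passes from B into C once, so the octave number goes from 1 to 2.

A#2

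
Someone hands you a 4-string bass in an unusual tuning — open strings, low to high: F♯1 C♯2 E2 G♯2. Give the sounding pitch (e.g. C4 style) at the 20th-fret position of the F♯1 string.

The open F♯1 string plus 20 semitones: F#–G–G#–A–…–C–C#–D.
The walk passes from B into C 2 times, so the octave number goes from 1 to 3.

D3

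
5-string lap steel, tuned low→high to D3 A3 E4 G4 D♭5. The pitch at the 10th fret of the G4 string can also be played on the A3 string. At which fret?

20

G4 at fret 10 is G4 + 10 semitones = F5.
The open A3 string is 10 semitones below the open G4, so the same pitch on the A3 string lies at fret 10 + 10 = 20.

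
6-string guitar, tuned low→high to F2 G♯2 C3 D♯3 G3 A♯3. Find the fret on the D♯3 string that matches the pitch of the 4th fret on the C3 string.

Fret 4 on C3 is MIDI 48 + 4 = 52 (E3). On the D♯3 string (open MIDI 51), that pitch is 52 − 51 = fret 1.

1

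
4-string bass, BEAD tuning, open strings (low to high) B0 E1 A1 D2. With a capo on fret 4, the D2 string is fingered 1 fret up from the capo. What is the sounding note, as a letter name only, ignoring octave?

G

The capo raises the open D2 by 4 semitones to F♯2; fretting 1 more gives D2 + 4 + 1 = D2 + 5 semitones, landing on G.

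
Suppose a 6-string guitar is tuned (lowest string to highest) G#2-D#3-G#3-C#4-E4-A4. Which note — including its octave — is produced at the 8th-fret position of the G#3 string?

E4

Each fret is one semitone, so G#3 + 8 = E4.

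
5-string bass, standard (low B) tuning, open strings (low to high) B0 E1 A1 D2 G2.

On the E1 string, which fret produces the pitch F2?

13

F2 is 13 semitones above the open E1 (E–F–F#–G–…–D#–E–F), so it sits at fret 13.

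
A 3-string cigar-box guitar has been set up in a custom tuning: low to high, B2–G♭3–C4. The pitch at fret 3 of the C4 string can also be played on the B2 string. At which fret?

16

Fret 3 on C4 is MIDI 60 + 3 = 63 (E♭4). On the B2 string (open MIDI 47), that pitch is 63 − 47 = fret 16.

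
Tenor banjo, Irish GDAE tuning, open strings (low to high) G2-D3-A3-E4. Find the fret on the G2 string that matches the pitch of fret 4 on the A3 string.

A3 at fret 4 is A3 + 4 semitones = C#4.
The open G2 string is 14 semitones below the open A3, so the same pitch on the G2 string lies at fret 4 + 14 = 18.

18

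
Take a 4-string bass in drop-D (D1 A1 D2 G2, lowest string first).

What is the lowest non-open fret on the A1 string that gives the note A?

12

From A1, count semitones up the chromatic scale until reaching A: A–A#–B–C–…–G–G#–A — 12 steps.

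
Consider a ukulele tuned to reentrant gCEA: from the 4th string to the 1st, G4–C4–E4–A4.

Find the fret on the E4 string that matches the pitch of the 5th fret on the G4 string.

G4 at fret 5 is G4 + 5 semitones = C5.
The open E4 string is 3 semitones below the open G4, so the same pitch on the E4 string lies at fret 5 + 3 = 8.

8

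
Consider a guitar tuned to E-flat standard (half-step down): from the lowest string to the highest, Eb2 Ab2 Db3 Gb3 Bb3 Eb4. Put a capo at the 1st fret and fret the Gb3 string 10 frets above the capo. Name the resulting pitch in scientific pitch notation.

F4

The capo raises the open Gb3 by 1 semitone to G3; fretting 10 more gives Gb3 + 1 + 10 = Gb3 + 11 semitones = F4.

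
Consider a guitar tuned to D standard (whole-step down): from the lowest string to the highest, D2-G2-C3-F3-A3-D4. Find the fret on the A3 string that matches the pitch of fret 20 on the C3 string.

C3 at fret 20 is C3 + 20 semitones = G#4.
The open A3 string is 9 semitones above the open C3, so the same pitch on the A3 string lies at fret 20 − 9 = 11.

11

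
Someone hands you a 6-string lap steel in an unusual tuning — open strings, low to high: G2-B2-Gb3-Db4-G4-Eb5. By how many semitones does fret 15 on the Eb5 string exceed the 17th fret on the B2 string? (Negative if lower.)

26 semitones

Eb5 at fret 15 → Gb6 (MIDI 90); B2 at fret 17 → E4 (MIDI 64).
90 − 64 = 26, so the two pitches are 26 semitones apart.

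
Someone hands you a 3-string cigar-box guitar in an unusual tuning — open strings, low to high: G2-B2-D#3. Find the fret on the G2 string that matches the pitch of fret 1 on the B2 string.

5

Fret 1 on B2 is MIDI 47 + 1 = 48 (C3). On the G2 string (open MIDI 43), that pitch is 48 − 43 = fret 5.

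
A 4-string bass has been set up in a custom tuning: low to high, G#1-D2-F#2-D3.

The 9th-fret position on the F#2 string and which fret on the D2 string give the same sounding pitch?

F#2 at fret 9 is F#2 + 9 semitones = D#3.
The open D2 string is 4 semitones below the open F#2, so the same pitch on the D2 string lies at fret 9 + 4 = 13.

13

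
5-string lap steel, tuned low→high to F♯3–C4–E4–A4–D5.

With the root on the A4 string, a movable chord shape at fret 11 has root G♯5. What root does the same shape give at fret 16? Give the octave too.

C♯6

Moving from fret 11 to fret 16 shifts the root by 5 semitones.
G♯5 up 5 semitones is C♯6.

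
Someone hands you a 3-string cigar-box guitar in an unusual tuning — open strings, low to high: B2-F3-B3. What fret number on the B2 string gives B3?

B3 is 12 semitones above the open B2 (B–C–Db–D–…–A–Bb–B), so it sits at fret 12.

12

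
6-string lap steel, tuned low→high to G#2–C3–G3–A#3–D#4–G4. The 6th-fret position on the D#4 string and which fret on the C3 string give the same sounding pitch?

Fret 6 on D#4 is MIDI 63 + 6 = 69 (A4). On the C3 string (open MIDI 48), that pitch is 69 − 48 = fret 21.

21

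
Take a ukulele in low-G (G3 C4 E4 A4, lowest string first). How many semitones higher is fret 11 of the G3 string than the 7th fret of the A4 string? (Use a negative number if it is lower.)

G3 at fret 11 → F#4 (MIDI 66); A4 at fret 7 → E5 (MIDI 76).
66 − 76 = -10, so the two pitches are 10 semitones apart.

-10 semitones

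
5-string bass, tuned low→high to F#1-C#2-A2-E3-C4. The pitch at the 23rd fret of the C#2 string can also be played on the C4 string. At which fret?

0

Fret 23 on C#2 is MIDI 37 + 23 = 60 (C4). On the C4 string (open MIDI 60), that pitch is 60 − 60 = fret 0.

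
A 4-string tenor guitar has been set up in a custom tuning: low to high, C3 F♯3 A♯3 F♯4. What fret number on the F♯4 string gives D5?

D5 is 8 semitones above the open F♯4 (F#–G–G#–A–A#–B–C–C#–D), so it sits at fret 8.

8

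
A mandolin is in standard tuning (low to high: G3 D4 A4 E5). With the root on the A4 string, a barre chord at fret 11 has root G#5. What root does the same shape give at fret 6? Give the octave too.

Moving from fret 11 to fret 6 shifts the root by -5 semitones.
G#5 down 5 semitones is D#5.

D#5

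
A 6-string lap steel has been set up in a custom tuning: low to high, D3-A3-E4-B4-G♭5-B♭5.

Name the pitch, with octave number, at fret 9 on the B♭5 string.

G6

B♭5 is MIDI 82. Adding 9 gives 91, which is G6.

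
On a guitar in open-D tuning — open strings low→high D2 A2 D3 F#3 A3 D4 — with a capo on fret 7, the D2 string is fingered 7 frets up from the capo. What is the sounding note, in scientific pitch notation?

The capo raises the open D2 by 7 semitones to A2; fretting 7 more gives D2 + 7 + 7 = D2 + 14 semitones = E3.

E3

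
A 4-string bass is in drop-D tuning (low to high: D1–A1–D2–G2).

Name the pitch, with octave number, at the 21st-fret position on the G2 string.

The open G2 string plus 21 semitones: G–G#–A–A#–…–D–D#–E.
The walk passes from B into C 2 times, so the octave number goes from 2 to 4.

E4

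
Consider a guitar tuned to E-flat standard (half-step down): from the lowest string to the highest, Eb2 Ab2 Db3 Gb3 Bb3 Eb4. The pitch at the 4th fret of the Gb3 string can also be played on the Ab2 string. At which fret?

Fret 4 on Gb3 is MIDI 54 + 4 = 58 (Bb3). On the Ab2 string (open MIDI 44), that pitch is 58 − 44 = fret 14.

14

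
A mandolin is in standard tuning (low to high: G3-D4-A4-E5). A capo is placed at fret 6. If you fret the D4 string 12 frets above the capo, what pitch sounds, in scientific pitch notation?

The capo raises the open D4 by 6 semitones to G#4; fretting 12 more gives D4 + 6 + 12 = D4 + 18 semitones = G#5.
(Also written Ab.)

G#5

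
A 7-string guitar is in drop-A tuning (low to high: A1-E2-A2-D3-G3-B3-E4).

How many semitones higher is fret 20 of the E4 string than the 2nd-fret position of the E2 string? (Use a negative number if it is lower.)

E4 at fret 20 → C6 (MIDI 84); E2 at fret 2 → F#2 (MIDI 42).
84 − 42 = 42, so the two pitches are 42 semitones apart.

42 semitones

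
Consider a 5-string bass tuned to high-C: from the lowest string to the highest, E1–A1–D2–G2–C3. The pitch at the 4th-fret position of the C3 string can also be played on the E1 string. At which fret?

C3 at fret 4 is C3 + 4 semitones = E3.
The open E1 string is 20 semitones below the open C3, so the same pitch on the E1 string lies at fret 4 + 20 = 24.

24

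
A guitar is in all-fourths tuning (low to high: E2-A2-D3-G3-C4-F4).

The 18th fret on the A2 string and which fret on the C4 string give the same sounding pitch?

A2 at fret 18 is A2 + 18 semitones = D#4.
The open C4 string is 15 semitones above the open A2, so the same pitch on the C4 string lies at fret 18 − 15 = 3.

3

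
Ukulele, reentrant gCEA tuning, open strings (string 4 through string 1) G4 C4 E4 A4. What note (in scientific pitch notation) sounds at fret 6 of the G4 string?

C#5

Each fret is one semitone, so G4 + 6 = C#5.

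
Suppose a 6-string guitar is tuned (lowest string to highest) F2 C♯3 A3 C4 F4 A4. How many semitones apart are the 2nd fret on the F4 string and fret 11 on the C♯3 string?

7 semitones

F4 at fret 2 → G4 (MIDI 67); C♯3 at fret 11 → C4 (MIDI 60).
67 − 60 = 7, so the two pitches are 7 semitones apart, with G4 the higher.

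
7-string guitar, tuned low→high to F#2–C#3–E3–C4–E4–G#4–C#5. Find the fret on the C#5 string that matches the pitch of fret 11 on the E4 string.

Fret 11 on E4 is MIDI 64 + 11 = 75 (D#5). On the C#5 string (open MIDI 73), that pitch is 75 − 73 = fret 2.

2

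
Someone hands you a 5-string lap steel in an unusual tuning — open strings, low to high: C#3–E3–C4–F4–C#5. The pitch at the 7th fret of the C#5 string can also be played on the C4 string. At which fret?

20

C#5 at fret 7 is C#5 + 7 semitones = G#5.
The open C4 string is 13 semitones below the open C#5, so the same pitch on the C4 string lies at fret 7 + 13 = 20.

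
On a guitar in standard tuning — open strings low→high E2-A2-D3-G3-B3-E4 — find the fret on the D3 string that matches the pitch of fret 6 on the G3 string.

11

Fret 6 on G3 is MIDI 55 + 6 = 61 (C♯4). On the D3 string (open MIDI 50), that pitch is 61 − 50 = fret 11.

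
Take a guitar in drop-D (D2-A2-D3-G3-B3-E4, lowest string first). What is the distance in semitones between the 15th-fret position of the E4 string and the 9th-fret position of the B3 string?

11 semitones

E4 at fret 15 → G5 (MIDI 79); B3 at fret 9 → G♯4 (MIDI 68).
79 − 68 = 11, so the two pitches are 11 semitones apart, with G5 the higher.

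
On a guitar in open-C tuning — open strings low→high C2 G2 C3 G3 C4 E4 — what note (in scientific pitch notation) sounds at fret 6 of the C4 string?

C4 is MIDI 60. Adding 6 gives 66, which is F#4.

F#4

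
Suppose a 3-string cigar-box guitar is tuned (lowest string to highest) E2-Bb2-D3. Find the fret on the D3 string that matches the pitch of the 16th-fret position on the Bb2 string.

Bb2 at fret 16 is Bb2 + 16 semitones = D4.
The open D3 string is 4 semitones above the open Bb2, so the same pitch on the D3 string lies at fret 16 − 4 = 12.

12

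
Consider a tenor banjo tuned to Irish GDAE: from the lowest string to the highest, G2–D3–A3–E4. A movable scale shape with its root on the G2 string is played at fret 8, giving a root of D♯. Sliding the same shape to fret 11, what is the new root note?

Moving from fret 8 to fret 11 shifts the root by 3 semitones.
D♯ up 3 semitones is F♯.

F♯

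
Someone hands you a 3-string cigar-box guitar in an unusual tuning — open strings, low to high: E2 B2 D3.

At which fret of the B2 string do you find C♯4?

14

C♯4 is 14 semitones above the open B2 (B–C–C#–D–…–B–C–C#), so it sits at fret 14.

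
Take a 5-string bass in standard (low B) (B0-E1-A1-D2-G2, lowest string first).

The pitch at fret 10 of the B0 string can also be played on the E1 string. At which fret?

B0 at fret 10 is B0 + 10 semitones = A1.
The open E1 string is 5 semitones above the open B0, so the same pitch on the E1 string lies at fret 10 − 5 = 5.

5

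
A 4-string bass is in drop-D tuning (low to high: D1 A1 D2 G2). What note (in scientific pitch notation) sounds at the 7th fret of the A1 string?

E2

The open A1 string plus 7 semitones: A–A#–B–C–C#–D–D#–E.
The walk passes from B into C once, so the octave number goes from 1 to 2.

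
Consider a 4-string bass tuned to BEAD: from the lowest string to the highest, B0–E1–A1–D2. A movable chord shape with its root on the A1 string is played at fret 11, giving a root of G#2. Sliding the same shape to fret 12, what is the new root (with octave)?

Moving from fret 11 to fret 12 shifts the root by 1 semitone.
G#2 up 1 semitone is A2.

A2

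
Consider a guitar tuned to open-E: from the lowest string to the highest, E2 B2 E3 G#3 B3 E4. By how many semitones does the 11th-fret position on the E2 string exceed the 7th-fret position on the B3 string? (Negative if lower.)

E2 at fret 11 → D#3 (MIDI 51); B3 at fret 7 → F#4 (MIDI 66).
51 − 66 = -15, so the two pitches are 15 semitones apart.

-15 semitones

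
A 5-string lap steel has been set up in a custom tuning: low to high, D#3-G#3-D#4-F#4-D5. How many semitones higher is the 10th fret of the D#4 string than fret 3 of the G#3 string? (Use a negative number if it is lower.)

14 semitones

D#4 at fret 10 → C#5 (MIDI 73); G#3 at fret 3 → B3 (MIDI 59).
73 − 59 = 14, so the two pitches are 14 semitones apart.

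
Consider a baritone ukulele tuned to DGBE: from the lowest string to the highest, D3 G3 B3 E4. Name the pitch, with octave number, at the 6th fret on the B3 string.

B3 is MIDI 59. Adding 6 gives 65, which is F4.

F4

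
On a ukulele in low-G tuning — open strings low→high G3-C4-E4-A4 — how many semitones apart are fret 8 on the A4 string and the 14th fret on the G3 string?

8 semitones

A4 at fret 8 → F5 (MIDI 77); G3 at fret 14 → A4 (MIDI 69).
77 − 69 = 8, so the two pitches are 8 semitones apart, with F5 the higher.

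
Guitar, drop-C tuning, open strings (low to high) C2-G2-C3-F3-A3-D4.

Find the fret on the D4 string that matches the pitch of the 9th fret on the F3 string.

0

Fret 9 on F3 is MIDI 53 + 9 = 62 (D4). On the D4 string (open MIDI 62), that pitch is 62 − 62 = fret 0.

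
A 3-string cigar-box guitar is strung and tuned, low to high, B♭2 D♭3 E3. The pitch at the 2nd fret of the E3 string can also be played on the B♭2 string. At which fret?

8

E3 at fret 2 is E3 + 2 semitones = G♭3.
The open B♭2 string is 6 semitones below the open E3, so the same pitch on the B♭2 string lies at fret 2 + 6 = 8.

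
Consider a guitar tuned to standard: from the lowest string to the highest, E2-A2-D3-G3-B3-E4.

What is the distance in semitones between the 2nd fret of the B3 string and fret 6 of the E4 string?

9 semitones

B3 at fret 2 → C#4 (MIDI 61); E4 at fret 6 → A#4 (MIDI 70).
61 − 70 = -9, so the two pitches are 9 semitones apart, with A#4 the higher.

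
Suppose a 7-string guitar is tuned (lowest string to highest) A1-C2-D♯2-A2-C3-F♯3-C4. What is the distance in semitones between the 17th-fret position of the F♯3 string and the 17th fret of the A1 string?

21 semitones

F♯3 at fret 17 → B4 (MIDI 71); A1 at fret 17 → D3 (MIDI 50).
71 − 50 = 21, so the two pitches are 21 semitones apart, with B4 the higher.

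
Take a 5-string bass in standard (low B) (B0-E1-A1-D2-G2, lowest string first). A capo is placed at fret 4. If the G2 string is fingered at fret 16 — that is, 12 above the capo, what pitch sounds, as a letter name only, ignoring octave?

The capo raises the open G2 by 4 semitones to B2; fretting 12 more gives G2 + 4 + 12 = G2 + 16 semitones, landing on B.

B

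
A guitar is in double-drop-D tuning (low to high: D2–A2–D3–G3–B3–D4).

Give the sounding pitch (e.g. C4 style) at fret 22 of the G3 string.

F5

G3 is MIDI 55. Adding 22 gives 77, which is F5.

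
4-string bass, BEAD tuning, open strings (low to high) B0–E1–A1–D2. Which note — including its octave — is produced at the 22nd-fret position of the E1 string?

D3

The open E1 string plus 22 semitones: E–F–F#–G–…–C–C#–D.
The walk passes from B into C 2 times, so the octave number goes from 1 to 3.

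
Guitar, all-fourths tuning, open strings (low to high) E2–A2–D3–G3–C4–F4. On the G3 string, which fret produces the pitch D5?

D5 is 19 semitones above the open G3 (G–G#–A–A#–…–C–C#–D), so it sits at fret 19.

19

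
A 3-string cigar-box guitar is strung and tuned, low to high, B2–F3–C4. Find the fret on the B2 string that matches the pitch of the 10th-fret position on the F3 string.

Fret 10 on F3 is MIDI 53 + 10 = 63 (D#4). On the B2 string (open MIDI 47), that pitch is 63 − 47 = fret 16.

16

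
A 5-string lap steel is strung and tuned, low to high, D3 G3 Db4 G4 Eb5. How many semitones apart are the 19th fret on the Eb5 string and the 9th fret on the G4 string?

18 semitones

Eb5 at fret 19 → Bb6 (MIDI 94); G4 at fret 9 → E5 (MIDI 76).
94 − 76 = 18, so the two pitches are 18 semitones apart, with Bb6 the higher.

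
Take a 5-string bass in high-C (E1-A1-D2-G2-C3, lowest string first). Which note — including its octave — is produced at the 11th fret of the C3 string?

Each fret is one semitone, so C3 + 11 = B3.

B3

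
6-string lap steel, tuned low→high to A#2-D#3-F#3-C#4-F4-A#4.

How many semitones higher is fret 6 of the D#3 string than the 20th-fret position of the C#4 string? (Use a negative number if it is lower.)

-24 semitones

D#3 at fret 6 → A3 (MIDI 57); C#4 at fret 20 → A5 (MIDI 81).
57 − 81 = -24, so the two pitches are 24 semitones apart.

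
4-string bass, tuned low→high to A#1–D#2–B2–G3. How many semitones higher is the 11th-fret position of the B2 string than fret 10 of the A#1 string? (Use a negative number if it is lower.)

B2 at fret 11 → A#3 (MIDI 58); A#1 at fret 10 → G#2 (MIDI 44).
58 − 44 = 14, so the two pitches are 14 semitones apart.

14 semitones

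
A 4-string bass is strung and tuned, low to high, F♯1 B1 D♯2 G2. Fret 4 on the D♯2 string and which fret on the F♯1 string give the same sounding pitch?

13

D♯2 at fret 4 is D♯2 + 4 semitones = G2.
The open F♯1 string is 9 semitones below the open D♯2, so the same pitch on the F♯1 string lies at fret 4 + 9 = 13.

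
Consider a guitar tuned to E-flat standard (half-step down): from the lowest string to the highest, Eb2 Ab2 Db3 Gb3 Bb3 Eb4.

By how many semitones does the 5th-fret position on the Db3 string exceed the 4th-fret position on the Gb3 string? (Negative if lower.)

-4 semitones

Db3 at fret 5 → Gb3 (MIDI 54); Gb3 at fret 4 → Bb3 (MIDI 58).
54 − 58 = -4, so the two pitches are 4 semitones apart.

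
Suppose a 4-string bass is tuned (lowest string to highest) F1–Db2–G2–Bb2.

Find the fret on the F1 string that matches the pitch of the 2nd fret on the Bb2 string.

Fret 2 on Bb2 is MIDI 46 + 2 = 48 (C3). On the F1 string (open MIDI 29), that pitch is 48 − 29 = fret 19.

19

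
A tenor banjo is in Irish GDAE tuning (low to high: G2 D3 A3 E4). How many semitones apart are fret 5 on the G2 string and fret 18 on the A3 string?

G2 at fret 5 → C3 (MIDI 48); A3 at fret 18 → D#5 (MIDI 75).
48 − 75 = -27, so the two pitches are 27 semitones apart, with D#5 the higher.

27 semitones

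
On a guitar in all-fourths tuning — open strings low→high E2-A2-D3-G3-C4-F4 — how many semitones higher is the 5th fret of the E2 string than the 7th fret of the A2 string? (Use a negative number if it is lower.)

E2 at fret 5 → A2 (MIDI 45); A2 at fret 7 → E3 (MIDI 52).
45 − 52 = -7, so the two pitches are 7 semitones apart.

-7 semitones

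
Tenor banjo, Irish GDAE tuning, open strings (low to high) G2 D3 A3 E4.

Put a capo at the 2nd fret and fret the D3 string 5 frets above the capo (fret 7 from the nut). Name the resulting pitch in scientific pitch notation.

The capo raises the open D3 by 2 semitones to E3; fretting 5 more gives D3 + 2 + 5 = D3 + 7 semitones = A3.

A3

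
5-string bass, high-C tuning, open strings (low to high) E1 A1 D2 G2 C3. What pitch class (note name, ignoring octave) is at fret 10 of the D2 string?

C

Each fret is one semitone, so D2 + 10 = C.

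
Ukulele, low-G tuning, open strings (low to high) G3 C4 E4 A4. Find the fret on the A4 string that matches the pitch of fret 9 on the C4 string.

0

C4 at fret 9 is C4 + 9 semitones = A4.
The open A4 string is 9 semitones above the open C4, so the same pitch on the A4 string lies at fret 9 − 9 = 0.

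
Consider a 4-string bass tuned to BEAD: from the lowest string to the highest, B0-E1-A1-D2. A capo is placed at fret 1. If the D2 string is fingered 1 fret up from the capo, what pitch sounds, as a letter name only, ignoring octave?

E

The capo raises the open D2 by 1 semitone to D♯2; fretting 1 more gives D2 + 1 + 1 = D2 + 2 semitones, landing on E.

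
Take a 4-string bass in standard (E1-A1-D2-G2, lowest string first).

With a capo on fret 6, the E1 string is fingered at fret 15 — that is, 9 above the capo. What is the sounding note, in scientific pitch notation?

G2

The capo raises the open E1 by 6 semitones to A♯1; fretting 9 more gives E1 + 6 + 9 = E1 + 15 semitones = G2.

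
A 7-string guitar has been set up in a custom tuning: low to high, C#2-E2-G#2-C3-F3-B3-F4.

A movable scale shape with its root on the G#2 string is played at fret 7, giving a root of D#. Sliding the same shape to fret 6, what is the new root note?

D

Moving from fret 7 to fret 6 shifts the root by -1 semitone.
D# down 1 semitone is D.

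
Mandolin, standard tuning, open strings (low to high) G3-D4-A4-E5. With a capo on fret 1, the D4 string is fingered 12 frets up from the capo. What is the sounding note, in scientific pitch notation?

D♯5

The capo raises the open D4 by 1 semitone to D♯4; fretting 12 more gives D4 + 1 + 12 = D4 + 13 semitones = D♯5.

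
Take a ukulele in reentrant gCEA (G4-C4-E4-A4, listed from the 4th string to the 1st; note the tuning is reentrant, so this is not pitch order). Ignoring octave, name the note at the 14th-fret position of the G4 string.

A

G4 is MIDI 67. Adding 14 gives 81; 81 mod 12 = 9, i.e. A.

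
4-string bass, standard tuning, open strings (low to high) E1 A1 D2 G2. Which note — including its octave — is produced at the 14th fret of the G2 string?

The open G2 string plus 14 semitones: G–G#–A–A#–…–G–G#–A.
The walk passes from B into C once, so the octave number goes from 2 to 3.

A3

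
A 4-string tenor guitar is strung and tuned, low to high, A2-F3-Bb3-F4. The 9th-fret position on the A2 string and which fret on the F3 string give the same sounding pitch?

1

A2 at fret 9 is A2 + 9 semitones = Gb3.
The open F3 string is 8 semitones above the open A2, so the same pitch on the F3 string lies at fret 9 − 8 = 1.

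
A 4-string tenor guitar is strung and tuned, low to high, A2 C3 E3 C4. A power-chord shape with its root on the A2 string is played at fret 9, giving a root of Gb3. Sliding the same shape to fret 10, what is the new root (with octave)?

Moving from fret 9 to fret 10 shifts the root by 1 semitone.
Gb3 up 1 semitone is G3.

G3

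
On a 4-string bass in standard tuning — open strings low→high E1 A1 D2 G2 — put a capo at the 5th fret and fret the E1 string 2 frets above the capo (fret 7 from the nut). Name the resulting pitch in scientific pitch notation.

The capo raises the open E1 by 5 semitones to A1; fretting 2 more gives E1 + 5 + 2 = E1 + 7 semitones = B1.

B1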